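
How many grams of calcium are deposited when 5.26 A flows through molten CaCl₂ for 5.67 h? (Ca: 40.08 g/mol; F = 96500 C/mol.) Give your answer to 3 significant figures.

22.3 g

Charge passed = 5.26 × 20412 = 1.074×10^5 C
Moles of electrons = 1.074×10^5 / 96500 = 1.113 mol
Ca²⁺ + 2e⁻ → Ca, so n(Ca) = 1.113 / 2 = 0.5565 mol
m = 0.5565 × 40.08 = 22.3 g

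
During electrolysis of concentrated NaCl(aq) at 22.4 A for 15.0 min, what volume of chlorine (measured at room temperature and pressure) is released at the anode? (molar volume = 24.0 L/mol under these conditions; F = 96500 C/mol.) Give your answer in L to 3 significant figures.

2.51 L

Q = It = 22.4 × 900 = 20160 C
Moles of electrons = 20160 / 96500 = 0.2089 mol
2Cl⁻ → Cl₂ + 2e⁻, so n(Cl₂) = 0.2089 / 2 = 0.1045 mol
V = 0.1045 × 24.0 = 2.508 L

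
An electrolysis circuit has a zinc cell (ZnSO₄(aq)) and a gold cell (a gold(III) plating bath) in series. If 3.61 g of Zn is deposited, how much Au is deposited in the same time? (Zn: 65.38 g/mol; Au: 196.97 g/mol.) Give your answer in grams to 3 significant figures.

n(Zn) = 3.61 / 65.38 = 0.05522 mol
Zn²⁺ + 2e⁻ → Zn, so n(e⁻) = 2 × 0.05522 = 0.1104 mol
The cells are in series, so the same charge (and hence the same n(e⁻) = 0.1104 mol) passes through both.
Au³⁺ + 3e⁻ → Au, so n(Au) = 0.1104 / 3 = 0.03680 mol
m(Au) = 0.03680 × 196.97 = 7.25 g

7.25 g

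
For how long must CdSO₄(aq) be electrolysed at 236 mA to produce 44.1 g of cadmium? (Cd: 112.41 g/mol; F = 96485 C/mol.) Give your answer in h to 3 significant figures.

89.1 h

n(Cd) = 44.1 / 112.41 = 0.3923 mol
Cd²⁺ + 2e⁻ → Cd, so n(e⁻) = 2 × 0.3923 = 0.7846 mol
Q = 0.7846 × 96485 = 75700 C
t = Q / I = 75700 / 0.236 = 3.208×10^5 s = 89.1 h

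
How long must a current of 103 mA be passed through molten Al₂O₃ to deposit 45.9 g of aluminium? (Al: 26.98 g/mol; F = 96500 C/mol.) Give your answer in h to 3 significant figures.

n(Al) = 45.9 / 26.98 = 1.701 mol
Al³⁺ + 3e⁻ → Al, so n(e⁻) = 3 × 1.701 = 5.103 mol
Q = 5.103 × 96500 = 4.924×10^5 C
t = Q / I = 4.924×10^5 / 0.103 = 4.781×10^6 s = 1330 h

1330 h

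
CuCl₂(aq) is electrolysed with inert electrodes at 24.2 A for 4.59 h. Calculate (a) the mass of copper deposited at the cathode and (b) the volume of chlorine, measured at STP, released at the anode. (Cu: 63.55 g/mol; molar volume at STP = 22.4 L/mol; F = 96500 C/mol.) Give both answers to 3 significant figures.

132 g Cu; 46.4 L Cl₂

Q = 24.2 × 16524 = 3.999×10^5 C; n(e⁻) = 3.999×10^5 / 96500 = 4.144 mol
Cathode: Cu²⁺ + 2e⁻ → Cu → n(Cu) = 4.144/2 = 2.072 mol → 132 g
Anode: 2Cl⁻ → Cl₂ + 2e⁻ → n(Cl₂) = 4.144/2 = 2.072 mol → 46.4 L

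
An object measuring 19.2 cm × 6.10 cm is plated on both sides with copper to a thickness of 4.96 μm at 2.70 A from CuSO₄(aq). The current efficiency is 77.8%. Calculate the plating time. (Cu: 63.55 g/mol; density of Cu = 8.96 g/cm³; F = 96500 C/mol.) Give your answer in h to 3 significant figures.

0.418 h

Plated area = 2 × 19.2 × 6.10 = 234.2 cm²
Volume = 234.2 × 4.96×10⁻⁴ cm = 0.1162 cm³
m(Cu) = 0.1162 × 8.96 = 1.041 g
n(Cu) = 1.041 / 63.55 = 0.01638 mol; n(e⁻) = 2 × 0.01638 = 0.03276 mol
Q = 0.03276 × 96500 / 0.778 = 4063 C
t = 4063 / 2.70 = 1505 s = 0.418 h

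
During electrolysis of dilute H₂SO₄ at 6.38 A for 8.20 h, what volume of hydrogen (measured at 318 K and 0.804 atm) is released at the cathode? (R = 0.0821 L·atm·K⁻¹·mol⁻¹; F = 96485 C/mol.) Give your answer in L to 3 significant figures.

31.7 L

Q = 6.38 A × 29520 s = 1.883×10^5 C
Moles of electrons = 1.883×10^5 / 96485 = 1.952 mol
2H⁺ + 2e⁻ → H₂, so n(H₂) = 1.952 / 2 = 0.9760 mol
V = nRT/P = 0.9760 × 0.0821 × 318 / 0.804 = 31.69 L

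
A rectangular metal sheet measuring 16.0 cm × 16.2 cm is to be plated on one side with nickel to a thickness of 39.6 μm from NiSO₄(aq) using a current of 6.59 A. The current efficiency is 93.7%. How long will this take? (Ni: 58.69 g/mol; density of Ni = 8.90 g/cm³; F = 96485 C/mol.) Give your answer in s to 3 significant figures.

4860 s

Plated area = 16.0 × 16.2 = 259.2 cm²
Volume = 259.2 × 39.6×10⁻⁴ cm = 1.026 cm³
m(Ni) = 1.026 × 8.90 = 9.131 g
n(Ni) = 9.131 / 58.69 = 0.1556 mol; n(e⁻) = 2 × 0.1556 = 0.3112 mol
Q = 0.3112 × 96485 / 0.937 = 32040 C
t = 32040 / 6.59 = 4862 s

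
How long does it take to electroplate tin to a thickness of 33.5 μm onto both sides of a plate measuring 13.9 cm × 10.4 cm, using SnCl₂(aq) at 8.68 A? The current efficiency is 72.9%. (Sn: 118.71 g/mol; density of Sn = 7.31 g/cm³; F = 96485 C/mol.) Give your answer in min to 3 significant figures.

30.3 min

Plated area = 2 × 13.9 × 10.4 = 289.1 cm²
Volume = 289.1 × 33.5×10⁻⁴ cm = 0.9685 cm³
m(Sn) = 0.9685 × 7.31 = 7.080 g
n(Sn) = 7.080 / 118.71 = 0.05964 mol; n(e⁻) = 2 × 0.05964 = 0.1193 mol
Q = 0.1193 × 96485 / 0.729 = 15790 C
t = 15790 / 8.68 = 1819 s = 30.3 min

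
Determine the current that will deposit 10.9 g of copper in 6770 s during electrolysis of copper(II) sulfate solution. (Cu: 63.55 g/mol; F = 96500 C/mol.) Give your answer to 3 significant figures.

4.89 A

n(Cu) = 10.9 / 63.55 = 0.1715 mol
Cu²⁺ + 2e⁻ → Cu, so n(e⁻) = 2 × 0.1715 = 0.3430 mol
Q = 0.3430 × 96500 = 33100 C
I = Q / t = 33100 / 6770 s = 4.89 A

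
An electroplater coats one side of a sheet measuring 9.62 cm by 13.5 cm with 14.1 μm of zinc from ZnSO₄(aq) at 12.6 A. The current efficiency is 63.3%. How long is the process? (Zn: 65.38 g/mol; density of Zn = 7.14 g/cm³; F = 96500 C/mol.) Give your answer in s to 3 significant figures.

484 s

Plated area = 9.62 × 13.5 = 129.9 cm²
Volume = 129.9 × 14.1×10⁻⁴ cm = 0.1832 cm³
m(Zn) = 0.1832 × 7.14 = 1.308 g
n(Zn) = 1.308 / 65.38 = 0.02001 mol; n(e⁻) = 2 × 0.02001 = 0.04002 mol
Q = 0.04002 × 96500 / 0.633 = 6101 C
t = 6101 / 12.6 = 484.2 s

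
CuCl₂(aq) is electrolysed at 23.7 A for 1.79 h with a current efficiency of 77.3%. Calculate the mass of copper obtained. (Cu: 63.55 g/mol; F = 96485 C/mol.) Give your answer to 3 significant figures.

Q = 23.7 × 6444 = 1.527×10^5 C
n(e⁻) = 1.527×10^5 / 96485 = 1.583 mol
Cu²⁺ + 2e⁻ → Cu, so theoretical m(Cu) = 0.7915 × 63.55 = 50.30 g
Actual mass = 77.3% × 50.30 = 38.9 g

38.9 g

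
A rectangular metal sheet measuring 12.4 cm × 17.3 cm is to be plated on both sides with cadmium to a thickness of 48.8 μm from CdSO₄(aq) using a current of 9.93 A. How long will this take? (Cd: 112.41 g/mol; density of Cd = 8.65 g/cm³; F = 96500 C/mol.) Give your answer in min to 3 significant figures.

Plated area = 2 × 12.4 × 17.3 = 429.0 cm²
Volume = 429.0 × 48.8×10⁻⁴ cm = 2.094 cm³
m(Cd) = 2.094 × 8.65 = 18.11 g
n(Cd) = 18.11 / 112.41 = 0.1611 mol; n(e⁻) = 2 × 0.1611 = 0.3222 mol
Q = 0.3222 × 96500 = 31090 C
t = 31090 / 9.93 = 3131 s = 52.2 min

52.2 min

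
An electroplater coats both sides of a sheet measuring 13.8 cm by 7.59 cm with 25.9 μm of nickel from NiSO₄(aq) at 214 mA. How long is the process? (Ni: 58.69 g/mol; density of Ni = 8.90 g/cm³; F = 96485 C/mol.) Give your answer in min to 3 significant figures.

1240 min

Plated area = 2 × 13.8 × 7.59 = 209.5 cm²
Volume = 209.5 × 25.9×10⁻⁴ cm = 0.5426 cm³
m(Ni) = 0.5426 × 8.90 = 4.829 g
n(Ni) = 4.829 / 58.69 = 0.08228 mol; n(e⁻) = 2 × 0.08228 = 0.1646 mol
Q = 0.1646 × 96485 = 15880 C
t = 15880 / 0.214 = 74210 s = 1240 min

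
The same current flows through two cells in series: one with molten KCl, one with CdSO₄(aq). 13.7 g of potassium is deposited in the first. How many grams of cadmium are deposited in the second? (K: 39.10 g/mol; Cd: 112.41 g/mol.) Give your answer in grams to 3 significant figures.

19.7 g

n(K) = 13.7 / 39.10 = 0.3504 mol
K⁺ + e⁻ → K, so n(e⁻) = 0.3504 mol
In series, the same 0.3504 mol of electrons flows through the second cell.
Cd²⁺ + 2e⁻ → Cd, so n(Cd) = 0.3504 / 2 = 0.1752 mol
m(Cd) = 0.1752 × 112.41 = 19.7 g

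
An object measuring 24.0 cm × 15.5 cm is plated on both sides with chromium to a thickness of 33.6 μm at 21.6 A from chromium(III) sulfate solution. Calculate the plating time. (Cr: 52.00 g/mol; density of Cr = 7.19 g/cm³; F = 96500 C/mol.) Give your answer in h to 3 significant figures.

Plated area = 2 × 24.0 × 15.5 = 744.0 cm²
Volume = 744.0 × 33.6×10⁻⁴ cm = 2.500 cm³
m(Cr) = 2.500 × 7.19 = 17.98 g
n(Cr) = 17.98 / 52.00 = 0.3458 mol; n(e⁻) = 3 × 0.3458 = 1.037 mol
Q = 1.037 × 96500 = 1.001×10^5 C
t = 1.001×10^5 / 21.6 = 4634 s = 1.29 h

1.29 h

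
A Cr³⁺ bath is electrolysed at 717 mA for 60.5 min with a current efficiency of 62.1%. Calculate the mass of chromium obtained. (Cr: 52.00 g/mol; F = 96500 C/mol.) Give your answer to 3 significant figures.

0.290 g

Q = 0.717 × 3630 = 2603 C
n(e⁻) = 2603 / 96500 = 0.02697 mol
Cr³⁺ + 3e⁻ → Cr, so theoretical m(Cr) = 0.008990 × 52.00 = 0.4675 g
Actual mass = 62.1% × 0.4675 = 0.290 g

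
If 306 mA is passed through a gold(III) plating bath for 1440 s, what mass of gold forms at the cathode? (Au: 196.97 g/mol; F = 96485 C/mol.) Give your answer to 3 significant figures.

Charge passed = 0.306 × 1440 = 440.6 C
n(e⁻) = 440.6 / 96485 = 0.004567 mol
Au³⁺ + 3e⁻ → Au, so n(Au) = 0.004567 / 3 = 0.001522 mol
m = 0.001522 × 196.97 = 0.300 g

0.300 g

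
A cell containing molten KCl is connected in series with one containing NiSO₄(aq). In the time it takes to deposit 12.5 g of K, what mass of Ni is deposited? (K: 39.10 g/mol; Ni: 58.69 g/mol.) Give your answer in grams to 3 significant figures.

n(K) = 12.5 / 39.10 = 0.3197 mol
K⁺ + e⁻ → K, so n(e⁻) = 0.3197 mol
The cells are in series, so the same charge (and hence the same n(e⁻) = 0.3197 mol) passes through both.
Ni²⁺ + 2e⁻ → Ni, so n(Ni) = 0.3197 / 2 = 0.1599 mol
m(Ni) = 0.1599 × 58.69 = 9.38 g

9.38 g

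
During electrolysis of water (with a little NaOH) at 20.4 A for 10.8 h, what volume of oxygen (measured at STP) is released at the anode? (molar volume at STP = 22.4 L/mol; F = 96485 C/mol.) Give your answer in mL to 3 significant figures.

46000 mL

Charge passed = 20.4 × 38880 = 7.932×10^5 C
Moles of electrons = 7.932×10^5 / 96485 = 8.221 mol
2H₂O → O₂ + 4H⁺ + 4e⁻, so n(O₂) = 8.221 / 4 = 2.055 mol
V = 2.055 × 22.4 = 46.03 L
= 46000 mL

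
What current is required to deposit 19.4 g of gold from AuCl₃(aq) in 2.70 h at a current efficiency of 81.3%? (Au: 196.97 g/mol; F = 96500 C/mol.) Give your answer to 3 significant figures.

3.61 A

n(Au) = 19.4 / 196.97 = 0.09849 mol
Au³⁺ + 3e⁻ → Au, so n(e⁻) = 3 × 0.09849 = 0.2955 mol
Q = 0.2955 × 96500 / 0.813 = 35070 C
I = Q / t = 35070 / 9720 s = 3.61 A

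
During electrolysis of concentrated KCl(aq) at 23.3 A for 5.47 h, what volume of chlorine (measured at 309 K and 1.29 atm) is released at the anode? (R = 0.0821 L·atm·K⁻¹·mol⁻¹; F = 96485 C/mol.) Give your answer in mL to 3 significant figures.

Q = It = 23.3 × 19692 = 4.588×10^5 C
n(e⁻) = Q/F = 4.588×10^5/96485 = 4.755 mol
2Cl⁻ → Cl₂ + 2e⁻, so n(Cl₂) = 4.755 / 2 = 2.378 mol
V = nRT/P = 2.378 × 0.0821 × 309 / 1.29 = 46.77 L
= 46800 mL

46800 mL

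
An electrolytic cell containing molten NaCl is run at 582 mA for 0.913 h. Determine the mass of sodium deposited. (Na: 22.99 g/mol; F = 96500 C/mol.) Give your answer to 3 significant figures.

Q = It = 0.582 × 3286.8 = 1913 C
Moles of electrons = 1913 / 96500 = 0.01982 mol
Na⁺ + e⁻ → Na, so n(Na) = 0.01982 mol
m = 0.01982 × 22.99 = 0.456 g

0.456 g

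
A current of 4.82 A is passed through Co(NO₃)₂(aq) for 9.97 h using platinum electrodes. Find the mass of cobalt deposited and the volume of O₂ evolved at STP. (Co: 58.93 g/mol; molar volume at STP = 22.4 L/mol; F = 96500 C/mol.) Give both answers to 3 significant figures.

Q = 4.82 × 35892 = 1.730×10^5 C; n(e⁻) = 1.730×10^5 / 96500 = 1.793 mol
Cathode: Co²⁺ + 2e⁻ → Co → n(Co) = 1.793/2 = 0.8965 mol → 52.8 g
Anode: 2H₂O → O₂ + 4H⁺ + 4e⁻ → n(O₂) = 1.793/4 = 0.4483 mol → 10.0 L

52.8 g Co; 10.0 L O₂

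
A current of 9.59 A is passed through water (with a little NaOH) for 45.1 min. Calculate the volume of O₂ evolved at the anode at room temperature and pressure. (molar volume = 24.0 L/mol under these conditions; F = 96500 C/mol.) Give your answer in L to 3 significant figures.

1.61 L

Q = It = 9.59 × 2706 = 25950 C
Moles of electrons = 25950 / 96500 = 0.2689 mol
2H₂O → O₂ + 4H⁺ + 4e⁻, so n(O₂) = 0.2689 / 4 = 0.06723 mol
V = 0.06723 × 24.0 = 1.614 L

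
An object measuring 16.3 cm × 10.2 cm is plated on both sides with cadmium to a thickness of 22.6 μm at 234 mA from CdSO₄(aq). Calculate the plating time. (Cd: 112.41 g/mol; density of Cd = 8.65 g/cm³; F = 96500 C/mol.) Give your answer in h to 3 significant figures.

13.2 h

Plated area = 2 × 16.3 × 10.2 = 332.5 cm²
Volume = 332.5 × 22.6×10⁻⁴ cm = 0.7515 cm³
m(Cd) = 0.7515 × 8.65 = 6.500 g
n(Cd) = 6.500 / 112.41 = 0.05782 mol; n(e⁻) = 2 × 0.05782 = 0.1156 mol
Q = 0.1156 × 96500 = 11160 C
t = 11160 / 0.234 = 47690 s = 13.2 h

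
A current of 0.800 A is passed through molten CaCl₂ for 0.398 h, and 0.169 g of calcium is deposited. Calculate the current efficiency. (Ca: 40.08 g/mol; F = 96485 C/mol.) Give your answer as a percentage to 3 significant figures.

71.0%

Q = 0.800 × 1432.8 = 1146 C
n(e⁻) = 1146 / 96485 = 0.01188 mol
Ca²⁺ + 2e⁻ → Ca, so theoretical n(Ca) = 0.005940 mol → 0.2381 g
Efficiency = 0.169 / 0.2381 = 0.7098 = 71.0%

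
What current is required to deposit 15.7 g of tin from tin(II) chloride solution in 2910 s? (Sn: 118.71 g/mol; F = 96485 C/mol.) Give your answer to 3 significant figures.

8.77 A

n(Sn) = 15.7 / 118.71 = 0.1323 mol
Sn²⁺ + 2e⁻ → Sn, so n(e⁻) = 2 × 0.1323 = 0.2646 mol
Q = 0.2646 × 96485 = 25530 C
I = Q / t = 25530 / 2910 s = 8.77 A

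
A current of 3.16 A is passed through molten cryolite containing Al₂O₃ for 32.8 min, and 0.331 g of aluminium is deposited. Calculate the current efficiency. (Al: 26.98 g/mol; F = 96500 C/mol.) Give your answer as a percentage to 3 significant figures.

Q = 3.16 × 1968 = 6219 C
n(e⁻) = 6219 / 96500 = 0.06445 mol
Al³⁺ + 3e⁻ → Al, so theoretical n(Al) = 0.02148 mol → 0.5795 g
Efficiency = 0.331 / 0.5795 = 0.5712 = 57.1%

57.1%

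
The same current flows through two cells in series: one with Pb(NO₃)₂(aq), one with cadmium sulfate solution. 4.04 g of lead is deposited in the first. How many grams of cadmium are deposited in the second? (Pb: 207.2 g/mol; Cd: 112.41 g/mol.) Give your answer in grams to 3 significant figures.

2.19 g

n(Pb) = 4.04 / 207.2 = 0.01950 mol
Pb²⁺ + 2e⁻ → Pb, so n(e⁻) = 2 × 0.01950 = 0.03900 mol
The cells are in series, so the same charge (and hence the same n(e⁻) = 0.03900 mol) passes through both.
Cd²⁺ + 2e⁻ → Cd, so n(Cd) = 0.03900 / 2 = 0.01950 mol
m(Cd) = 0.01950 × 112.41 = 2.19 g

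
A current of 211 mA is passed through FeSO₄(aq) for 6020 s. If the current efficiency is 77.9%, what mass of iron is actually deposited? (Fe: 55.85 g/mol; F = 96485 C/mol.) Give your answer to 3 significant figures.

0.286 g

Q = 0.211 × 6020 = 1270 C
n(e⁻) = 1270 / 96485 = 0.01316 mol
Fe²⁺ + 2e⁻ → Fe, so theoretical m(Fe) = 0.006580 × 55.85 = 0.3675 g
Actual mass = 77.9% × 0.3675 = 0.286 g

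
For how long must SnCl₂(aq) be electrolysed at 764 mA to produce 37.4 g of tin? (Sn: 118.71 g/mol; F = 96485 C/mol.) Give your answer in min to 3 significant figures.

1330 min

n(Sn) = 37.4 / 118.71 = 0.3151 mol
Sn²⁺ + 2e⁻ → Sn, so n(e⁻) = 2 × 0.3151 = 0.6302 mol
Q = 0.6302 × 96485 = 60800 C
t = Q / I = 60800 / 0.764 = 79580 s = 1330 min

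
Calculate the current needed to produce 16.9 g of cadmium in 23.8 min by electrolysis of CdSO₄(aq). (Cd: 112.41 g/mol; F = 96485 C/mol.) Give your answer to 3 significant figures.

20.3 A

n(Cd) = 16.9 / 112.41 = 0.1503 mol
Cd²⁺ + 2e⁻ → Cd, so n(e⁻) = 2 × 0.1503 = 0.3006 mol
Q = 0.3006 × 96485 = 29000 C
I = Q / t = 29000 / 1428 s = 20.3 A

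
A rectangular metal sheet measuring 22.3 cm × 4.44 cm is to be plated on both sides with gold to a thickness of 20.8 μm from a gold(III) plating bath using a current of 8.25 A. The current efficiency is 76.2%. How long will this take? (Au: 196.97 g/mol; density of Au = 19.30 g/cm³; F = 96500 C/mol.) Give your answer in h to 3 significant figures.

Plated area = 2 × 22.3 × 4.44 = 198.0 cm²
Volume = 198.0 × 20.8×10⁻⁴ cm = 0.4118 cm³
m(Au) = 0.4118 × 19.30 = 7.948 g
n(Au) = 7.948 / 196.97 = 0.04035 mol; n(e⁻) = 3 × 0.04035 = 0.1211 mol
Q = 0.1211 × 96500 / 0.762 = 15340 C
t = 15340 / 8.25 = 1859 s = 0.516 h

0.516 h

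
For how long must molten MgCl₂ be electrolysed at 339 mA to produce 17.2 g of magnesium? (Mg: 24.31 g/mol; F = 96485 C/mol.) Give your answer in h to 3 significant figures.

112 h

n(Mg) = 17.2 / 24.31 = 0.7075 mol
Mg²⁺ + 2e⁻ → Mg, so n(e⁻) = 2 × 0.7075 = 1.415 mol
Q = 1.415 × 96485 = 1.365×10^5 C
t = Q / I = 1.365×10^5 / 0.339 = 4.027×10^5 s = 112 h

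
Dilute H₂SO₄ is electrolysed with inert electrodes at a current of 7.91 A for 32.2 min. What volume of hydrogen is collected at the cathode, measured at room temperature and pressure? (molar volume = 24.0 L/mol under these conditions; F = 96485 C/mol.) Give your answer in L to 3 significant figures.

Charge passed = 7.91 × 1932 = 15280 C
n(e⁻) = 15280 / 96485 = 0.1584 mol
2H⁺ + 2e⁻ → H₂, so n(H₂) = 0.1584 / 2 = 0.07920 mol
V = 0.07920 × 24.0 = 1.901 L

1.90 L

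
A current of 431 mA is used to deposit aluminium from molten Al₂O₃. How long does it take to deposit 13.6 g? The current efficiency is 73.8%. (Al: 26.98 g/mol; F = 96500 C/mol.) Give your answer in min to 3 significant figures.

7650 min

n(Al) = 13.6 / 26.98 = 0.5041 mol
Al³⁺ + 3e⁻ → Al, so n(e⁻) = 3 × 0.5041 = 1.512 mol
Q = 1.512 × 96500 / 0.738 = 1.977×10^5 C
t = Q / I = 1.977×10^5 / 0.431 = 4.587×10^5 s = 7650 min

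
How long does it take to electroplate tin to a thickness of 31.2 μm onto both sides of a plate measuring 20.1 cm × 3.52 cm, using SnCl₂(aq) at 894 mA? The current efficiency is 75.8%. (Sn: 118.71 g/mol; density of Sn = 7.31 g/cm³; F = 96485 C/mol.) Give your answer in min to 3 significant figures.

129 min

Plated area = 2 × 20.1 × 3.52 = 141.5 cm²
Volume = 141.5 × 31.2×10⁻⁴ cm = 0.4415 cm³
m(Sn) = 0.4415 × 7.31 = 3.227 g
n(Sn) = 3.227 / 118.71 = 0.02718 mol; n(e⁻) = 2 × 0.02718 = 0.05436 mol
Q = 0.05436 × 96485 / 0.758 = 6919 C
t = 6919 / 0.894 = 7739 s = 129 min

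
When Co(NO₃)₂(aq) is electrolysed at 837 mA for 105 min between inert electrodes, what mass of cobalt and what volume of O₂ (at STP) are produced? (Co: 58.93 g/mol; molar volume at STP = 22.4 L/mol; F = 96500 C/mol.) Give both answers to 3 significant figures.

Q = 0.837 × 6300 = 5273 C; n(e⁻) = 5273 / 96500 = 0.05464 mol
Cathode: Co²⁺ + 2e⁻ → Co → n(Co) = 0.05464/2 = 0.02732 mol → 1.61 g
Anode: 2H₂O → O₂ + 4H⁺ + 4e⁻ → n(O₂) = 0.05464/4 = 0.01366 mol → 0.306 L

1.61 g Co; 0.306 L O₂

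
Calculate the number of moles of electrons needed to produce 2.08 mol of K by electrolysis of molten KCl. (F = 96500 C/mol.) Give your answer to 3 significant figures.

2.08 mol

K⁺ + e⁻ → K, so n(e⁻) = 1 × 2.08 = 2.080 mol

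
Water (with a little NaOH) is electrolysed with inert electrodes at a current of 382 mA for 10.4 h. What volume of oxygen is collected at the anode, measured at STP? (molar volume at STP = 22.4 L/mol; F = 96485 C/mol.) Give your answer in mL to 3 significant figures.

Q = 0.382 A × 37440 s = 14300 C
n(e⁻) = 14300 / 96485 = 0.1482 mol
2H₂O → O₂ + 4H⁺ + 4e⁻, so n(O₂) = 0.1482 / 4 = 0.03705 mol
V = 0.03705 × 22.4 = 0.8299 L
= 830 mL

830 mL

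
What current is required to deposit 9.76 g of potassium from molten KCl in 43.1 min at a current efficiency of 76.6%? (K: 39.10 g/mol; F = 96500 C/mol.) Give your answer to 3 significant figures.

n(K) = 9.76 / 39.10 = 0.2496 mol
K⁺ + e⁻ → K, so n(e⁻) = 0.2496 mol
Q = 0.2496 × 96500 / 0.766 = 31440 C
I = Q / t = 31440 / 2586 s = 12.2 A

12.2 A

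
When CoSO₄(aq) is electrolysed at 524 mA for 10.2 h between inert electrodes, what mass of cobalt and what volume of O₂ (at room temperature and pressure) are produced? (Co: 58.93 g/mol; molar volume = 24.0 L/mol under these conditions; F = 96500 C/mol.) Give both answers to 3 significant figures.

Q = 0.524 × 36720 = 19240 C; n(e⁻) = 19240 / 96500 = 0.1994 mol
Cathode: Co²⁺ + 2e⁻ → Co → n(Co) = 0.1994/2 = 0.09970 mol → 5.88 g
Anode: 2H₂O → O₂ + 4H⁺ + 4e⁻ → n(O₂) = 0.1994/4 = 0.04985 mol → 1.20 L

5.88 g Co; 1.20 L O₂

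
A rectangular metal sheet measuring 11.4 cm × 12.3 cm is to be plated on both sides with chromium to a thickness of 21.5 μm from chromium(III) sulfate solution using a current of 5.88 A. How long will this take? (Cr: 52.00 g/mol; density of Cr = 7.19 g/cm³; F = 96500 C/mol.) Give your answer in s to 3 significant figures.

Plated area = 2 × 11.4 × 12.3 = 280.4 cm²
Volume = 280.4 × 21.5×10⁻⁴ cm = 0.6029 cm³
m(Cr) = 0.6029 × 7.19 = 4.335 g
n(Cr) = 4.335 / 52.00 = 0.08337 mol; n(e⁻) = 3 × 0.08337 = 0.2501 mol
Q = 0.2501 × 96500 = 24130 C
t = 24130 / 5.88 = 4104 s

4100 s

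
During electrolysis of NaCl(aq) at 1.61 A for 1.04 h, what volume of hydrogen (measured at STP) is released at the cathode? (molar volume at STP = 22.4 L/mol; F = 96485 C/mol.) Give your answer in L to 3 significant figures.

0.700 L

Charge passed = 1.61 × 3744 = 6028 C
n(e⁻) = Q/F = 6028/96485 = 0.06248 mol
2H⁺ + 2e⁻ → H₂, so n(H₂) = 0.06248 / 2 = 0.03124 mol
V = 0.03124 × 22.4 = 0.6998 L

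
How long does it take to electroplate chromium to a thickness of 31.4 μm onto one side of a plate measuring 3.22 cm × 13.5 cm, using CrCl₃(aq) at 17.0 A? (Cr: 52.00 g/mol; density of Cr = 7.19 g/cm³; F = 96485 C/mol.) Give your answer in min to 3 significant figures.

Plated area = 3.22 × 13.5 = 43.47 cm²
Volume = 43.47 × 31.4×10⁻⁴ cm = 0.1365 cm³
m(Cr) = 0.1365 × 7.19 = 0.9814 g
n(Cr) = 0.9814 / 52.00 = 0.01887 mol; n(e⁻) = 3 × 0.01887 = 0.05661 mol
Q = 0.05661 × 96485 = 5462 C
t = 5462 / 17.0 = 321.3 s = 5.36 min

5.36 min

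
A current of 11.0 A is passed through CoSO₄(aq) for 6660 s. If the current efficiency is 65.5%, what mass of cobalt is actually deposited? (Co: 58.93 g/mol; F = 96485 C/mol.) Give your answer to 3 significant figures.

Q = 11.0 × 6660 = 73260 C
n(e⁻) = 73260 / 96485 = 0.7593 mol
Co²⁺ + 2e⁻ → Co, so theoretical m(Co) = 0.3797 × 58.93 = 22.38 g
Actual mass = 65.5% × 22.38 = 14.7 g

14.7 g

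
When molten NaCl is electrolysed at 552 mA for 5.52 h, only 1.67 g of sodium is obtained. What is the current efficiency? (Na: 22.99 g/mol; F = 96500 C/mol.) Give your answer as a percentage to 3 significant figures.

Q = 0.552 × 19872 = 10970 C
n(e⁻) = 10970 / 96500 = 0.1137 mol
Na⁺ + e⁻ → Na, so theoretical n(Na) = 0.1137 mol → 2.614 g
Efficiency = 1.67 / 2.614 = 0.6389 = 63.9%

63.9%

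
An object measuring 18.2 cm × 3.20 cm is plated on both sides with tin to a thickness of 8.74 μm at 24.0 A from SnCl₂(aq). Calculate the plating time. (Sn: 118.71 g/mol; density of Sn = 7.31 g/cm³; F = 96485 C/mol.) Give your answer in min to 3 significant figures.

0.840 min

Plated area = 2 × 18.2 × 3.20 = 116.5 cm²
Volume = 116.5 × 8.74×10⁻⁴ cm = 0.1018 cm³
m(Sn) = 0.1018 × 7.31 = 0.7442 g
n(Sn) = 0.7442 / 118.71 = 0.006269 mol; n(e⁻) = 2 × 0.006269 = 0.01254 mol
Q = 0.01254 × 96485 = 1210 C
t = 1210 / 24.0 = 50.42 s = 0.840 min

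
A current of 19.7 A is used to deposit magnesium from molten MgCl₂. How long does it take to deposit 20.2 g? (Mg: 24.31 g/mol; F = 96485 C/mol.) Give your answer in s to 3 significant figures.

n(Mg) = 20.2 / 24.31 = 0.8309 mol
Mg²⁺ + 2e⁻ → Mg, so n(e⁻) = 2 × 0.8309 = 1.662 mol
Q = 1.662 × 96485 = 1.604×10^5 C
t = Q / I = 1.604×10^5 / 19.7 = 8142 s

8140 s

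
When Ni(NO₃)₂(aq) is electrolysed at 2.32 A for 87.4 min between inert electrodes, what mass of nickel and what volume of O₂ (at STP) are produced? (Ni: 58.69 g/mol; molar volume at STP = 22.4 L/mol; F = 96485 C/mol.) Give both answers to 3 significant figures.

3.70 g Ni; 0.706 L O₂

Q = 2.32 × 5244 = 12170 C; n(e⁻) = 12170 / 96485 = 0.1261 mol
Cathode: Ni²⁺ + 2e⁻ → Ni → n(Ni) = 0.1261/2 = 0.06305 mol → 3.70 g
Anode: 2H₂O → O₂ + 4H⁺ + 4e⁻ → n(O₂) = 0.1261/4 = 0.03153 mol → 0.706 L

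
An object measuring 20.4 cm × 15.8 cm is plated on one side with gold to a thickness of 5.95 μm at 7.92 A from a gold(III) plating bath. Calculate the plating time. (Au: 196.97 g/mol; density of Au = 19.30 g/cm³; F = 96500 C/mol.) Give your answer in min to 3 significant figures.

Plated area = 20.4 × 15.8 = 322.3 cm²
Volume = 322.3 × 5.95×10⁻⁴ cm = 0.1918 cm³
m(Au) = 0.1918 × 19.30 = 3.702 g
n(Au) = 3.702 / 196.97 = 0.01879 mol; n(e⁻) = 3 × 0.01879 = 0.05637 mol
Q = 0.05637 × 96500 = 5440 C
t = 5440 / 7.92 = 686.9 s = 11.4 min

11.4 min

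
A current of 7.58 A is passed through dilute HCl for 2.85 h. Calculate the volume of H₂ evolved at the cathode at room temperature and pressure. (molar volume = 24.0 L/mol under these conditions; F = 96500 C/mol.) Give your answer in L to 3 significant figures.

9.67 L

Q = It = 7.58 × 10260 = 77770 C
n(e⁻) = 77770 / 96500 = 0.8059 mol
2H⁺ + 2e⁻ → H₂, so n(H₂) = 0.8059 / 2 = 0.4030 mol
V = 0.4030 × 24.0 = 9.672 L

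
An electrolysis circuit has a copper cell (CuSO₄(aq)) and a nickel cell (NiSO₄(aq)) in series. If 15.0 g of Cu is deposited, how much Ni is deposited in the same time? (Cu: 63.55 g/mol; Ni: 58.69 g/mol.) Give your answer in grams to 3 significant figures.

n(Cu) = 15.0 / 63.55 = 0.2360 mol
Cu²⁺ + 2e⁻ → Cu, so n(e⁻) = 2 × 0.2360 = 0.4720 mol
The cells are in series, so the same charge (and hence the same n(e⁻) = 0.4720 mol) passes through both.
Ni²⁺ + 2e⁻ → Ni, so n(Ni) = 0.4720 / 2 = 0.2360 mol
m(Ni) = 0.2360 × 58.69 = 13.9 g

13.9 g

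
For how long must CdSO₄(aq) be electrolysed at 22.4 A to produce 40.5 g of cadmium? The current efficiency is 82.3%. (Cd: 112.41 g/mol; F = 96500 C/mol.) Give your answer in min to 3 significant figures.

n(Cd) = 40.5 / 112.41 = 0.3603 mol
Cd²⁺ + 2e⁻ → Cd, so n(e⁻) = 2 × 0.3603 = 0.7206 mol
Q = 0.7206 × 96500 / 0.823 = 84490 C
t = Q / I = 84490 / 22.4 = 3772 s = 62.9 min

62.9 min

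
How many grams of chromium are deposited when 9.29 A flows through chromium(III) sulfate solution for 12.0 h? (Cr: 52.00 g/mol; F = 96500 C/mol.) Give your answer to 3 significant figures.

72.1 g

Q = It = 9.29 × 43200 = 4.013×10^5 C
Moles of electrons = 4.013×10^5 / 96500 = 4.159 mol
Cr³⁺ + 3e⁻ → Cr, so n(Cr) = 4.159 / 3 = 1.386 mol
m = 1.386 × 52.00 = 72.1 g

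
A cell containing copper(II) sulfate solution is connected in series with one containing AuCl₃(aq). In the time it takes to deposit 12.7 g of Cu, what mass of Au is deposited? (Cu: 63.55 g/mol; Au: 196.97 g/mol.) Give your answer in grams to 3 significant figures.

n(Cu) = 12.7 / 63.55 = 0.1998 mol
Cu²⁺ + 2e⁻ → Cu, so n(e⁻) = 2 × 0.1998 = 0.3996 mol
In series, the same 0.3996 mol of electrons flows through the second cell.
Au³⁺ + 3e⁻ → Au, so n(Au) = 0.3996 / 3 = 0.1332 mol
m(Au) = 0.1332 × 196.97 = 26.2 g

26.2 g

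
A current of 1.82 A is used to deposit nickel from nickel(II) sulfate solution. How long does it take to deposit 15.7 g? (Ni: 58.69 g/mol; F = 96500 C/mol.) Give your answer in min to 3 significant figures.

n(Ni) = 15.7 / 58.69 = 0.2675 mol
Ni²⁺ + 2e⁻ → Ni, so n(e⁻) = 2 × 0.2675 = 0.5350 mol
Q = 0.5350 × 96500 = 51630 C
t = Q / I = 51630 / 1.82 = 28370 s = 473 min

473 min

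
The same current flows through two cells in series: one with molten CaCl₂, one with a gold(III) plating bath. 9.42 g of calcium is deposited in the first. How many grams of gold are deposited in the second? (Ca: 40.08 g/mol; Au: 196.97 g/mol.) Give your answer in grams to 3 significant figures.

n(Ca) = 9.42 / 40.08 = 0.2350 mol
Ca²⁺ + 2e⁻ → Ca, so n(e⁻) = 2 × 0.2350 = 0.4700 mol
Same current for the same time ⇒ same n(e⁻) = 0.4700 mol in both cells.
Au³⁺ + 3e⁻ → Au, so n(Au) = 0.4700 / 3 = 0.1567 mol
m(Au) = 0.1567 × 196.97 = 30.9 g

30.9 g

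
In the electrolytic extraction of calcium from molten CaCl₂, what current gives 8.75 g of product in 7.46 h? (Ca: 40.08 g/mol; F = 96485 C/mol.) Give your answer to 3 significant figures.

1.57 A

n(Ca) = 8.75 / 40.08 = 0.2183 mol
Ca²⁺ + 2e⁻ → Ca, so n(e⁻) = 2 × 0.2183 = 0.4366 mol
Q = 0.4366 × 96485 = 42130 C
I = Q / t = 42130 / 26856 s = 1.57 A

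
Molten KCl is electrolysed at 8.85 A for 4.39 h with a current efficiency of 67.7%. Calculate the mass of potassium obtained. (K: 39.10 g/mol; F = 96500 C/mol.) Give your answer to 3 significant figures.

38.4 g

Q = 8.85 × 15804 = 1.399×10^5 C
n(e⁻) = 1.399×10^5 / 96500 = 1.450 mol
K⁺ + e⁻ → K, so theoretical m(K) = 1.450 × 39.10 = 56.70 g
Actual mass = 67.7% × 56.70 = 38.4 g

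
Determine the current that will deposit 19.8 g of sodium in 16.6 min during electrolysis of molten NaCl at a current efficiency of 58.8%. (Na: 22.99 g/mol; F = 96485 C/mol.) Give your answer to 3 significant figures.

142 A

n(Na) = 19.8 / 22.99 = 0.8612 mol
Na⁺ + e⁻ → Na, so n(e⁻) = 0.8612 mol
Q = 0.8612 × 96485 / 0.588 = 1.413×10^5 C
I = Q / t = 1.413×10^5 / 996 s = 142 A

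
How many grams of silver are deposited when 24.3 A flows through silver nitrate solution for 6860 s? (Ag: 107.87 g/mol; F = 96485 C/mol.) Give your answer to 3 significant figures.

186 g

Charge passed = 24.3 × 6860 = 1.667×10^5 C
n(e⁻) = Q/F = 1.667×10^5/96485 = 1.728 mol
Ag⁺ + e⁻ → Ag, so n(Ag) = 1.728 mol
m = 1.728 × 107.87 = 186 g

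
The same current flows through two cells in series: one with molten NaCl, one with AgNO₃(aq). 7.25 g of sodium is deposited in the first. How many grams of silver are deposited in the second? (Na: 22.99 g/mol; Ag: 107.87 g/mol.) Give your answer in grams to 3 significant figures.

n(Na) = 7.25 / 22.99 = 0.3154 mol
Na⁺ + e⁻ → Na, so n(e⁻) = 0.3154 mol
The cells are in series, so the same charge (and hence the same n(e⁻) = 0.3154 mol) passes through both.
Ag⁺ + e⁻ → Ag, so n(Ag) = 0.3154 mol
m(Ag) = 0.3154 × 107.87 = 34.0 g

34.0 g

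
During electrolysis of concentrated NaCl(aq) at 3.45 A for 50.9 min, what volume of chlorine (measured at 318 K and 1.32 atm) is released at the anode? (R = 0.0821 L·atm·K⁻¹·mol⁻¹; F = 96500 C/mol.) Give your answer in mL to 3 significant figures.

1080 mL

Q = 3.45 A × 3054 s = 10540 C
n(e⁻) = 10540 / 96500 = 0.1092 mol
2Cl⁻ → Cl₂ + 2e⁻, so n(Cl₂) = 0.1092 / 2 = 0.05460 mol
V = nRT/P = 0.05460 × 0.0821 × 318 / 1.32 = 1.080 L
= 1080 mL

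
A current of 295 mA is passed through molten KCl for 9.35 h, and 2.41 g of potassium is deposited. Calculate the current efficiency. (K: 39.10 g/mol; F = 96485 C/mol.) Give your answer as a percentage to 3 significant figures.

59.9%

Q = 0.295 × 33660 = 9930 C
n(e⁻) = 9930 / 96485 = 0.1029 mol
K⁺ + e⁻ → K, so theoretical n(K) = 0.1029 mol → 4.023 g
Efficiency = 2.41 / 4.023 = 0.5991 = 59.9%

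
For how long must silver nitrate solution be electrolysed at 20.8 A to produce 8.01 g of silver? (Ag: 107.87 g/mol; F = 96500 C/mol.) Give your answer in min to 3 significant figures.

n(Ag) = 8.01 / 107.87 = 0.07426 mol
Ag⁺ + e⁻ → Ag, so n(e⁻) = 0.07426 mol
Q = 0.07426 × 96500 = 7166 C
t = Q / I = 7166 / 20.8 = 344.5 s = 5.74 min

5.74 min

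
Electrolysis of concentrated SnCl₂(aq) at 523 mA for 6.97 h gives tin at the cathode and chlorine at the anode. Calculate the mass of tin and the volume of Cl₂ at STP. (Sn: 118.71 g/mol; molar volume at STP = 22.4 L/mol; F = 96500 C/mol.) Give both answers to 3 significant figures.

8.07 g Sn; 1.52 L Cl₂

Q = 0.523 × 25092 = 13120 C; n(e⁻) = 13120 / 96500 = 0.1360 mol
Cathode: Sn²⁺ + 2e⁻ → Sn → n(Sn) = 0.1360/2 = 0.06800 mol → 8.07 g
Anode: 2Cl⁻ → Cl₂ + 2e⁻ → n(Cl₂) = 0.1360/2 = 0.06800 mol → 1.52 L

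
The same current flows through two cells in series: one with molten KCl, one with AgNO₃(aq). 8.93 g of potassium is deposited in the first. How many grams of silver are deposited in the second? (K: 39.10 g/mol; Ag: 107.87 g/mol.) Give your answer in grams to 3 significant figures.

24.6 g

n(K) = 8.93 / 39.10 = 0.2284 mol
K⁺ + e⁻ → K, so n(e⁻) = 0.2284 mol
In series, the same 0.2284 mol of electrons flows through the second cell.
Ag⁺ + e⁻ → Ag, so n(Ag) = 0.2284 mol
m(Ag) = 0.2284 × 107.87 = 24.6 g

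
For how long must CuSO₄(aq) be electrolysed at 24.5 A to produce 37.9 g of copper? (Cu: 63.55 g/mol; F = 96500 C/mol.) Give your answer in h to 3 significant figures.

n(Cu) = 37.9 / 63.55 = 0.5964 mol
Cu²⁺ + 2e⁻ → Cu, so n(e⁻) = 2 × 0.5964 = 1.193 mol
Q = 1.193 × 96500 = 1.151×10^5 C
t = Q / I = 1.151×10^5 / 24.5 = 4698 s = 1.31 h

1.31 h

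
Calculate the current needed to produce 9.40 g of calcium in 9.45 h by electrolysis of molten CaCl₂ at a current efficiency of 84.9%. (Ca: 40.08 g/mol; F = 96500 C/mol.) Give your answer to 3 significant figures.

1.57 A

n(Ca) = 9.40 / 40.08 = 0.2345 mol
Ca²⁺ + 2e⁻ → Ca, so n(e⁻) = 2 × 0.2345 = 0.4690 mol
Q = 0.4690 × 96500 / 0.849 = 53310 C
I = Q / t = 53310 / 34020 s = 1.57 A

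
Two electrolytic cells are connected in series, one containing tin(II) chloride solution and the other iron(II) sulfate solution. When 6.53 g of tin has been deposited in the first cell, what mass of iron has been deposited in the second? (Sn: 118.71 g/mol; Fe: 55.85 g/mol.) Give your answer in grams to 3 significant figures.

3.07 g

n(Sn) = 6.53 / 118.71 = 0.05501 mol
Sn²⁺ + 2e⁻ → Sn, so n(e⁻) = 2 × 0.05501 = 0.1100 mol
Since the cells are in series, n(e⁻) in the Fe cell is also 0.1100 mol.
Fe²⁺ + 2e⁻ → Fe, so n(Fe) = 0.1100 / 2 = 0.05500 mol
m(Fe) = 0.05500 × 55.85 = 3.07 g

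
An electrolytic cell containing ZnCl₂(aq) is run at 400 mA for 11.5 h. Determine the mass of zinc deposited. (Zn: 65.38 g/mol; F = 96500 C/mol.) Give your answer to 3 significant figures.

5.61 g

Q = 0.400 A × 41400 s = 16560 C
Moles of electrons = 16560 / 96500 = 0.1716 mol
Zn²⁺ + 2e⁻ → Zn, so n(Zn) = 0.1716 / 2 = 0.08580 mol
m = 0.08580 × 65.38 = 5.61 g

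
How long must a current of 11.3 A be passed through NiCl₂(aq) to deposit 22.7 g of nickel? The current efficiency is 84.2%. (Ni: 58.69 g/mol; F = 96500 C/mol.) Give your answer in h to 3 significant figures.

2.18 h

n(Ni) = 22.7 / 58.69 = 0.3868 mol
Ni²⁺ + 2e⁻ → Ni, so n(e⁻) = 2 × 0.3868 = 0.7736 mol
Q = 0.7736 × 96500 / 0.842 = 88660 C
t = Q / I = 88660 / 11.3 = 7846 s = 2.18 h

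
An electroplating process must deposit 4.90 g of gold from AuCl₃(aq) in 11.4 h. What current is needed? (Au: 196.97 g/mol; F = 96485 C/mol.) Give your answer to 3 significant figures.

n(Au) = 4.90 / 196.97 = 0.02488 mol
Au³⁺ + 3e⁻ → Au, so n(e⁻) = 3 × 0.02488 = 0.07464 mol
Q = 0.07464 × 96485 = 7202 C
I = Q / t = 7202 / 41040 s = 0.175 A

0.175 A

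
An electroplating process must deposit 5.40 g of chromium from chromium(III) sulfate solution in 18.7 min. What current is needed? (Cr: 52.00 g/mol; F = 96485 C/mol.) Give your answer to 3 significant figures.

n(Cr) = 5.40 / 52.00 = 0.1038 mol
Cr³⁺ + 3e⁻ → Cr, so n(e⁻) = 3 × 0.1038 = 0.3114 mol
Q = 0.3114 × 96485 = 30050 C
I = Q / t = 30050 / 1122 s = 26.8 A

26.8 A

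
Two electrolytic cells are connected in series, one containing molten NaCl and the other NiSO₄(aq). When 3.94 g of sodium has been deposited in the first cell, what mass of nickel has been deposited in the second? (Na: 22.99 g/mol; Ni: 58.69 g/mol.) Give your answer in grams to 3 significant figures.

n(Na) = 3.94 / 22.99 = 0.1714 mol
Na⁺ + e⁻ → Na, so n(e⁻) = 0.1714 mol
In series, the same 0.1714 mol of electrons flows through the second cell.
Ni²⁺ + 2e⁻ → Ni, so n(Ni) = 0.1714 / 2 = 0.08570 mol
m(Ni) = 0.08570 × 58.69 = 5.03 g

5.03 g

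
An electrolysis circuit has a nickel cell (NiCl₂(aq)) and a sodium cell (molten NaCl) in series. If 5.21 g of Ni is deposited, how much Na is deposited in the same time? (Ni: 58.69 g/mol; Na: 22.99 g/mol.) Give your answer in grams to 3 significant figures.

4.08 g

n(Ni) = 5.21 / 58.69 = 0.08877 mol
Ni²⁺ + 2e⁻ → Ni, so n(e⁻) = 2 × 0.08877 = 0.1775 mol
In series, the same 0.1775 mol of electrons flows through the second cell.
Na⁺ + e⁻ → Na, so n(Na) = 0.1775 mol
m(Na) = 0.1775 × 22.99 = 4.08 g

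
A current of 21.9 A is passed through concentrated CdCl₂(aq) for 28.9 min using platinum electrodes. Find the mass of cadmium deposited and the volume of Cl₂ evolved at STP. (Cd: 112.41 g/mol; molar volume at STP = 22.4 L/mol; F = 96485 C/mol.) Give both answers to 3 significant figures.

22.1 g Cd; 4.41 L Cl₂

Q = 21.9 × 1734 = 37970 C; n(e⁻) = 37970 / 96485 = 0.3935 mol
Cathode: Cd²⁺ + 2e⁻ → Cd → n(Cd) = 0.3935/2 = 0.1968 mol → 22.1 g
Anode: 2Cl⁻ → Cl₂ + 2e⁻ → n(Cl₂) = 0.3935/2 = 0.1968 mol → 4.41 L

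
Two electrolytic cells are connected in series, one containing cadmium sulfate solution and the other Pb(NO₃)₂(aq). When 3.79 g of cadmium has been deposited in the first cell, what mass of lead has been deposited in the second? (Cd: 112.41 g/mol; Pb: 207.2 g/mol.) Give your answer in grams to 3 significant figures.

n(Cd) = 3.79 / 112.41 = 0.03372 mol
Cd²⁺ + 2e⁻ → Cd, so n(e⁻) = 2 × 0.03372 = 0.06744 mol
In series, the same 0.06744 mol of electrons flows through the second cell.
Pb²⁺ + 2e⁻ → Pb, so n(Pb) = 0.06744 / 2 = 0.03372 mol
m(Pb) = 0.03372 × 207.2 = 6.99 g

6.99 g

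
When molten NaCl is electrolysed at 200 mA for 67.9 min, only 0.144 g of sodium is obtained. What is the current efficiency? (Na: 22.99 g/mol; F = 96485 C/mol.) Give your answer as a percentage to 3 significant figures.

74.2%

Q = 0.200 × 4074 = 814.8 C
n(e⁻) = 814.8 / 96485 = 0.008445 mol
Na⁺ + e⁻ → Na, so theoretical n(Na) = 0.008445 mol → 0.1942 g
Efficiency = 0.144 / 0.1942 = 0.7415 = 74.2%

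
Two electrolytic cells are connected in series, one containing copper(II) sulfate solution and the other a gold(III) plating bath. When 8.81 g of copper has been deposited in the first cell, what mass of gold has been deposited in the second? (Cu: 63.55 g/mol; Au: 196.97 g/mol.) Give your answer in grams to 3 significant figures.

n(Cu) = 8.81 / 63.55 = 0.1386 mol
Cu²⁺ + 2e⁻ → Cu, so n(e⁻) = 2 × 0.1386 = 0.2772 mol
Since the cells are in series, n(e⁻) in the Au cell is also 0.2772 mol.
Au³⁺ + 3e⁻ → Au, so n(Au) = 0.2772 / 3 = 0.09240 mol
m(Au) = 0.09240 × 196.97 = 18.2 g

18.2 g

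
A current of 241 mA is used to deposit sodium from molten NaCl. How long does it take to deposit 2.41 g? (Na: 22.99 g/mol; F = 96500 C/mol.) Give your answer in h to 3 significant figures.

11.7 h

n(Na) = 2.41 / 22.99 = 0.1048 mol
Na⁺ + e⁻ → Na, so n(e⁻) = 0.1048 mol
Q = 0.1048 × 96500 = 10110 C
t = Q / I = 10110 / 0.241 = 41950 s = 11.7 h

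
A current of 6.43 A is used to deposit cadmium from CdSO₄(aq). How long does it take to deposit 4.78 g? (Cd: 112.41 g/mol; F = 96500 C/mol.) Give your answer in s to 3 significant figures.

1280 s

n(Cd) = 4.78 / 112.41 = 0.04252 mol
Cd²⁺ + 2e⁻ → Cd, so n(e⁻) = 2 × 0.04252 = 0.08504 mol
Q = 0.08504 × 96500 = 8206 C
t = Q / I = 8206 / 6.43 = 1276 s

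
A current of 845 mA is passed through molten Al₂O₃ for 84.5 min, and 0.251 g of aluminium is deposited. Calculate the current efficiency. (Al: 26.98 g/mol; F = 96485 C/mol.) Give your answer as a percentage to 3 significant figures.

62.9%

Q = 0.845 × 5070 = 4284 C
n(e⁻) = 4284 / 96485 = 0.04440 mol
Al³⁺ + 3e⁻ → Al, so theoretical n(Al) = 0.01480 mol → 0.3993 g
Efficiency = 0.251 / 0.3993 = 0.6286 = 62.9%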